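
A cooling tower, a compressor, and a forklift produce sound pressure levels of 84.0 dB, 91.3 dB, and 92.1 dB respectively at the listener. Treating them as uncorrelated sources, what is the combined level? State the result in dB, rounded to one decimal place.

95.1 dB

Incoherent sources combine by intensity addition: L_total = 10·log₁₀(Σ 10^(L_i/10)).
Σ 10^(L/10) = 10^(84.0/10) + 10^(91.3/10) + 10^(92.1/10) = 3.222e+09.
L_total = 10·log₁₀(3.222e+09) = 95.08 dB.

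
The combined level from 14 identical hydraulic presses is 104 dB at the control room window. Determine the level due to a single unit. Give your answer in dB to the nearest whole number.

93 dB

For N identical incoherent sources L_total = L₁ + 10·log₁₀ N, so L₁ = 104 − 10·log₁₀(14) = 104 − 11.461.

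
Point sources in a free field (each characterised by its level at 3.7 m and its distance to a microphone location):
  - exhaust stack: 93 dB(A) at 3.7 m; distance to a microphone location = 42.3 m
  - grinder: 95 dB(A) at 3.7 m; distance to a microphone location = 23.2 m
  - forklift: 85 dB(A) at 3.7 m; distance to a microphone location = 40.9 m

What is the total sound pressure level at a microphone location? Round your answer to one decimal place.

79.9 dB(A)

Propagate each source to the receiver with L = L_ref − 20·log₁₀(r/r_ref), then add intensities.
exhaust stack: 93 − 20·log₁₀(42.3/3.7) = 93 − 21.16 = 71.84 dB(A).
grinder: 95 − 20·log₁₀(23.2/3.7) = 95 − 15.95 = 79.05 dB(A).
forklift: 85 − 20·log₁₀(40.9/3.7) = 85 − 20.87 = 64.13 dB(A).
Σ 10^(L/10) = 9.829e+07 → L_total = 10·log₁₀(9.829e+07) = 79.92 dB(A).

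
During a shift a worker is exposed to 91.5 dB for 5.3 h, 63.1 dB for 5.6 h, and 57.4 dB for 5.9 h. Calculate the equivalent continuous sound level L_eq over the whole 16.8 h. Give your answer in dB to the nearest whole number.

86 dB

Weight each interval's intensity by its duration and average over T = 16.8 h:
Σ tᵢ·10^(Lᵢ/10) = 5.3·10^(91.5/10) + 5.6·10^(63.1/10) + 5.9·10^(57.4/10) = 7.501e+09.
L_eq = 10·log₁₀(7.501e+09/16.8) = 86.50 dB.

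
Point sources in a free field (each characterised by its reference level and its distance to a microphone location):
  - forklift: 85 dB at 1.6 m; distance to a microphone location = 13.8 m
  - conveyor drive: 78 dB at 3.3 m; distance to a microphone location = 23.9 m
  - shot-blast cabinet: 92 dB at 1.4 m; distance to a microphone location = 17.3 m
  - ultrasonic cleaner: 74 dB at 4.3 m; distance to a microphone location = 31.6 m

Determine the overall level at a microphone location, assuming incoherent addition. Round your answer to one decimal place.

72.1 dB

First find each source's level at the receiver (point-source: −20·log₁₀(r/r_ref)), then combine on an intensity basis.
forklift: 85 − 20·log₁₀(13.8/1.6) = 85 − 18.72 = 66.28 dB.
conveyor drive: 78 − 20·log₁₀(23.9/3.3) = 78 − 17.20 = 60.80 dB.
shot-blast cabinet: 92 − 20·log₁₀(17.3/1.4) = 92 − 21.84 = 70.16 dB.
ultrasonic cleaner: 74 − 20·log₁₀(31.6/4.3) = 74 − 17.32 = 56.68 dB.
Σ 10^(L/10) = 1.630e+07 → L_total = 10·log₁₀(1.630e+07) = 72.12 dB.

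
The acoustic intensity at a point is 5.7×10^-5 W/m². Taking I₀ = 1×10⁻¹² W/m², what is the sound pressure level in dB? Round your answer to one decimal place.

77.6 dB

Dividing by I₀ shifts the exponent by 12: I/I₀ = 5.7×10^7.
L = 10·(0.7559 + 7) = 77.56 dB.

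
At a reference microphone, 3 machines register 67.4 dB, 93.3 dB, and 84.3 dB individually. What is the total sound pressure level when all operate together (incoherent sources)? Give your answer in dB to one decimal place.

93.8 dB

Incoherent sources combine by intensity addition: L_total = 10·log₁₀(Σ 10^(L_i/10)).
Σ 10^(L/10) = 10^(67.4/10) + 10^(93.3/10) + 10^(84.3/10) = 2.413e+09.
L_total = 10·log₁₀(2.413e+09) = 93.82 dB.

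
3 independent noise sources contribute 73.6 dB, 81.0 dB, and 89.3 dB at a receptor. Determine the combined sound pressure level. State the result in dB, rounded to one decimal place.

90.0 dB

Incoherent sources combine by intensity addition: L_total = 10·log₁₀(Σ 10^(L_i/10)).
Σ 10^(L/10) = 10^(73.6/10) + 10^(81.0/10) + 10^(89.3/10) = 9.999e+08.
L_total = 10·log₁₀(9.999e+08) = 90.00 dB.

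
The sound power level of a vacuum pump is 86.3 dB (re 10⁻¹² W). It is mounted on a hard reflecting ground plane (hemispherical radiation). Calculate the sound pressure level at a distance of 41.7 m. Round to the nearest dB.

46 dB

The power spreads over a hemisphere of area 2π·r², so L_p = L_w − 10·log₁₀(2π·r²).
2π·r² = 1.093e+04 m², 10·log₁₀ of that is 40.385 dB.
L_p = 86.3 − 40.385 = 45.92 dB.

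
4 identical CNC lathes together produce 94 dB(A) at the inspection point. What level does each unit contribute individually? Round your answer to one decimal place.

88.0 dB(A)

4 equal contributions raise the level by 10·log₁₀ 4 = 6.021 dB, so each unit alone gives 94 − 6.021.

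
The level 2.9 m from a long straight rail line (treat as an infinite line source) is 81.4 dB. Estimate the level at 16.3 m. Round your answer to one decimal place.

Cylindrical spreading from a line source gives a 10·log₁₀(r₂/r₁) drop.
L₂ = 81.4 − 10·log₁₀(16.3/2.9) = 81.4 − 7.498 = 73.90 dB.

73.9 dB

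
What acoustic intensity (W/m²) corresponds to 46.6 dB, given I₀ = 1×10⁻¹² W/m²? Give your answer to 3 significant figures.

I/I₀ = 10^(46.6/10) = 4.571e+04, so I = 4.571e+04 × 10⁻¹² W/m².

4.57e-08 W/m²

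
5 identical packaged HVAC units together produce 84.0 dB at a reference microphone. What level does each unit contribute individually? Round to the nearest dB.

77 dB

Dividing the total intensity by 5 lowers the level by 10·log₁₀ 5 = 6.990 dB: L₁ = 84.0 − 6.990.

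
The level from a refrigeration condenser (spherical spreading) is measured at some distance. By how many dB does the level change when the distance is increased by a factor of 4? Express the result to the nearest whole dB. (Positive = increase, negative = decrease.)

-12 dB

With spherical spreading the level changes by −20·log₁₀(r₂/r₁).
ΔL = −20·log₁₀(4) = -12.04 dB.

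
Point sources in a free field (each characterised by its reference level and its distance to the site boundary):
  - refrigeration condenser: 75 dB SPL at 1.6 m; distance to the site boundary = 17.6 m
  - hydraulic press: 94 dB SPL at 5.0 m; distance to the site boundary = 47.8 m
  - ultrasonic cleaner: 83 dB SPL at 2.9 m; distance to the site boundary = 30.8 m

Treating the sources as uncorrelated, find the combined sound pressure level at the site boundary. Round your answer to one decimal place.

74.7 dB SPL

First find each source's level at the receiver (point-source: −20·log₁₀(r/r_ref)), then combine on an intensity basis.
refrigeration condenser: 75 − 20·log₁₀(17.6/1.6) = 75 − 20.83 = 54.17 dB SPL.
hydraulic press: 94 − 20·log₁₀(47.8/5.0) = 94 − 19.61 = 74.39 dB SPL.
ultrasonic cleaner: 83 − 20·log₁₀(30.8/2.9) = 83 − 20.52 = 62.48 dB SPL.
Σ 10^(L/10) = 2.951e+07 → L_total = 10·log₁₀(2.951e+07) = 74.70 dB SPL.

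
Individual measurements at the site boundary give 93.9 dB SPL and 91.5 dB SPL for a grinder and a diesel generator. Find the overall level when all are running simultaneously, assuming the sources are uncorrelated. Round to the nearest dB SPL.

96 dB SPL

For uncorrelated sources the intensities add, so convert each level to linear form, sum, and take 10·log₁₀ of the total.
Σ 10^(L/10) = 10^(93.9/10) + 10^(91.5/10) = 3.867e+09.
L_total = 10·log₁₀(3.867e+09) = 95.87 dB SPL.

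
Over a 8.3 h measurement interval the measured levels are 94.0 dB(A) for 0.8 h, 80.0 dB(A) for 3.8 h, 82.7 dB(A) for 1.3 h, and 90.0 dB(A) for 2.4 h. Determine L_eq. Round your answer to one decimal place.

Weight each interval's intensity by its duration and average over T = 8.3 h:
Σ tᵢ·10^(Lᵢ/10) = 0.8·10^(94.0/10) + 3.8·10^(80.0/10) + 1.3·10^(82.7/10) + 2.4·10^(90.0/10) = 5.032e+09.
L_eq = 10·log₁₀(5.032e+09/8.3) = 87.83 dB(A).

87.8 dB(A)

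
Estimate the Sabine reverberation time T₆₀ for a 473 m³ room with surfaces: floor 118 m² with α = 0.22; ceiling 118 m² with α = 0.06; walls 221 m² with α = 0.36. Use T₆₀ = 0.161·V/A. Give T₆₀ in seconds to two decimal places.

0.68 s

A = Σ Sᵢαᵢ = 118·0.22 + 118·0.06 + 221·0.36 = 112.60 m².
T₆₀ = 0.161·V/A = 0.161·473/112.60 = 0.676 s.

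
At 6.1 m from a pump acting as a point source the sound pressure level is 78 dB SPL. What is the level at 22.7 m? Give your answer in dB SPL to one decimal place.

66.6 dB SPL

Point-source attenuation: ΔL = 20·log₁₀(r₂/r₁) = 20·log₁₀(22.7/6.1) = 11.414 dB.
L₂ = 78 − 20·log₁₀(22.7/6.1) = 78 − 11.414 = 66.59 dB SPL.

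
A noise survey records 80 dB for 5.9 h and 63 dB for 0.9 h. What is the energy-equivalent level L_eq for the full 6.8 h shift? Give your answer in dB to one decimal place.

79.4 dB

The energy average is taken in the linear domain: L_eq = 10·log₁₀[(Σ tᵢ·10^(Lᵢ/10))/T], T = 6.8 h.
Σ tᵢ·10^(Lᵢ/10) = 5.9·10^(80/10) + 0.9·10^(63/10) = 5.918e+08.
L_eq = 10·log₁₀(5.918e+08/6.8) = 79.40 dB.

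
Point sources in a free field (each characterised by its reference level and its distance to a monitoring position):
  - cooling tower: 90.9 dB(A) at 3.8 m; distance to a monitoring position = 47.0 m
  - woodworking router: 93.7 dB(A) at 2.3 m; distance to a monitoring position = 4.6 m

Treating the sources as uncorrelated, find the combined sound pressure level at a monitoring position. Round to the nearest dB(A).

88 dB(A)

Apply inverse-square spreading to bring every level to the receiver, then sum 10^(L/10).
cooling tower: 90.9 − 20·log₁₀(47.0/3.8) = 90.9 − 21.85 = 69.05 dB(A).
woodworking router: 93.7 − 20·log₁₀(4.6/2.3) = 93.7 − 6.02 = 87.68 dB(A).
Σ 10^(L/10) = 5.941e+08 → L_total = 10·log₁₀(5.941e+08) = 87.74 dB(A).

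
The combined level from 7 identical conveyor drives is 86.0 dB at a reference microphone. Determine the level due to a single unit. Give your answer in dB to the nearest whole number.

Dividing the total intensity by 7 lowers the level by 10·log₁₀ 7 = 8.451 dB: L₁ = 86.0 − 8.451.

78 dB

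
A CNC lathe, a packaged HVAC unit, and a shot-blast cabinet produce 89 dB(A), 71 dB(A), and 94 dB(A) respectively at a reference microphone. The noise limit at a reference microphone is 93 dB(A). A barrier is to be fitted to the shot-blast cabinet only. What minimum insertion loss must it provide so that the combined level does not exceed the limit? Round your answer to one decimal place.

3.3 dB

Everything except the shot-blast cabinet sums to 10^(89/10) + 10^(71/10) = 8.069e+08 in linear terms, 89.07 dB(A).
The limit corresponds to 10^(93/10) = 1.995e+09; subtracting the fixed part leaves 1.188e+09 for the shot-blast cabinet, i.e. 90.75 dB(A).
Required insertion loss = 94 − 90.75 = 3.25 dB.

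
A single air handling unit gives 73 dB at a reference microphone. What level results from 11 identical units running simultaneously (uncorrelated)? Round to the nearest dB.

With 11 equal, uncorrelated contributions the intensity is 11× that of one unit, giving a rise of 10·log₁₀ 11.
L_total = 73 + 10·log₁₀(11) = 73 + 10.414 = 83.41 dB.

83 dB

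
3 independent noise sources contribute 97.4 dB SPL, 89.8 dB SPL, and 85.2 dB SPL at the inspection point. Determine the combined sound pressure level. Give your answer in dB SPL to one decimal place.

98.3 dB SPL

For uncorrelated sources the intensities add, so convert each level to linear form, sum, and take 10·log₁₀ of the total.
Σ 10^(L/10) = 10^(97.4/10) + 10^(89.8/10) + 10^(85.2/10) = 6.782e+09.
L_total = 10·log₁₀(6.782e+09) = 98.31 dB SPL.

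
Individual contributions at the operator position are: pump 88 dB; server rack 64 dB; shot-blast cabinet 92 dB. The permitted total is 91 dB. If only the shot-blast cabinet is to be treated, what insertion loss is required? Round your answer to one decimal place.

4.0 dB

Fixed contribution from the other sources: Σ 10^(L/10) = 10^(88/10) + 10^(64/10) = 6.335e+08 (88.02 dB).
The limit corresponds to 10^(91/10) = 1.259e+09; subtracting the fixed part leaves 6.255e+08 for the shot-blast cabinet, i.e. 87.96 dB.
Required insertion loss = 92 − 87.96 = 4.04 dB.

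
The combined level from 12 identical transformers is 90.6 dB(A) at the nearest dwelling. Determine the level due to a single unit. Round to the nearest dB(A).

80 dB(A)

For N identical incoherent sources L_total = L₁ + 10·log₁₀ N, so L₁ = 90.6 − 10·log₁₀(12) = 90.6 − 10.792.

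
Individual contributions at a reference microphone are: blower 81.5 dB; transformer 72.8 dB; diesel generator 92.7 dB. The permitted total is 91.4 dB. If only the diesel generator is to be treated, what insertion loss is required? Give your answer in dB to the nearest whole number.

The untreated sources together contribute 10^(81.5/10) + 10^(72.8/10) = 1.603e+08, i.e. 82.05 dB.
To meet 91.4 dB overall, the treated diesel generator may contribute at most 10^(91.4/10) − 1.603e+08 = 1.220e+09, i.e. 90.86 dB.
Required insertion loss = 92.7 − 90.86 = 1.84 dB.

2 dB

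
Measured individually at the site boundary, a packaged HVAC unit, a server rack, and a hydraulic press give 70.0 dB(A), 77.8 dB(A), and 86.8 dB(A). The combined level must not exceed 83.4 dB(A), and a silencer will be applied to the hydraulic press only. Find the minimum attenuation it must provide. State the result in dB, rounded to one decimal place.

The untreated sources together contribute 10^(70.0/10) + 10^(77.8/10) = 7.026e+07, i.e. 78.47 dB(A).
To meet 83.4 dB(A) overall, the treated hydraulic press may contribute at most 10^(83.4/10) − 7.026e+07 = 1.485e+08, i.e. 81.72 dB(A).
So the hydraulic press must be reduced from 86.8 to 81.72 dB(A): IL = 5.08 dB.

5.1 dB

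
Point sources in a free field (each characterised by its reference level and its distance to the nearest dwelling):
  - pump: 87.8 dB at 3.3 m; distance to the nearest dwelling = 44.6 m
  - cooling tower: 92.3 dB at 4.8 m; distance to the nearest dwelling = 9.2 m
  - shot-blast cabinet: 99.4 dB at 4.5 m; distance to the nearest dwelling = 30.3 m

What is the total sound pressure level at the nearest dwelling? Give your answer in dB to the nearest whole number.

Propagate each source to the receiver with L = L_ref − 20·log₁₀(r/r_ref), then add intensities.
pump: 87.8 − 20·log₁₀(44.6/3.3) = 87.8 − 22.62 = 65.18 dB.
cooling tower: 92.3 − 20·log₁₀(9.2/4.8) = 92.3 − 5.65 = 86.65 dB.
shot-blast cabinet: 99.4 − 20·log₁₀(30.3/4.5) = 99.4 − 16.56 = 82.84 dB.
Σ 10^(L/10) = 6.577e+08 → L_total = 10·log₁₀(6.577e+08) = 88.18 dB.

88 dB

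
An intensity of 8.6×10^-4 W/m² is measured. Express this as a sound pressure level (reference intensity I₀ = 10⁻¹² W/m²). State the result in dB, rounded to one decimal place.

89.3 dB

L = 10·log₁₀(I/I₀) = 10·log₁₀(8.6×10^-4/10⁻¹²) = 10·log₁₀(8.6×10^8).
L = 10·(0.9345 + 8) = 89.34 dB.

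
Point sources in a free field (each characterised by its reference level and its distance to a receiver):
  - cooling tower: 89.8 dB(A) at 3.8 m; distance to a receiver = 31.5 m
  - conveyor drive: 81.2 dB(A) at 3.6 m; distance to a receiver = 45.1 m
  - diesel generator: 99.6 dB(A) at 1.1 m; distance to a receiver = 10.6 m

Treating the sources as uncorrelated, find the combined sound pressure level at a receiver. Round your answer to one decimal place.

Propagate each source to the receiver with L = L_ref − 20·log₁₀(r/r_ref), then add intensities.
cooling tower: 89.8 − 20·log₁₀(31.5/3.8) = 89.8 − 18.37 = 71.43 dB(A).
conveyor drive: 81.2 − 20·log₁₀(45.1/3.6) = 81.2 − 21.96 = 59.24 dB(A).
diesel generator: 99.6 − 20·log₁₀(10.6/1.1) = 99.6 − 19.68 = 79.92 dB(A).
Σ 10^(L/10) = 1.130e+08 → L_total = 10·log₁₀(1.130e+08) = 80.53 dB(A).

80.5 dB(A)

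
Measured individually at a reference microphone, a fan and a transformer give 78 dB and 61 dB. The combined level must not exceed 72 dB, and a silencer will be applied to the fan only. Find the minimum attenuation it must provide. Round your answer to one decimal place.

6.4 dB

Everything except the fan sums to 10^(61/10) = 1.259e+06 in linear terms, 61.00 dB.
The limit corresponds to 10^(72/10) = 1.585e+07; subtracting the fixed part leaves 1.459e+07 for the fan, i.e. 71.64 dB.
So the fan must be reduced from 78 to 71.64 dB: IL = 6.36 dB.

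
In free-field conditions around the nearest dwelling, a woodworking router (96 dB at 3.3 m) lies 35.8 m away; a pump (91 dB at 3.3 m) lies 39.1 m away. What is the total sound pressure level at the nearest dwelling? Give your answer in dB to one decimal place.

Propagate each source to the receiver with L = L_ref − 20·log₁₀(r/r_ref), then add intensities.
woodworking router: 96 − 20·log₁₀(35.8/3.3) = 96 − 20.71 = 75.29 dB.
pump: 91 − 20·log₁₀(39.1/3.3) = 91 − 21.47 = 69.53 dB.
Σ 10^(L/10) = 4.279e+07 → L_total = 10·log₁₀(4.279e+07) = 76.31 dB.

76.3 dB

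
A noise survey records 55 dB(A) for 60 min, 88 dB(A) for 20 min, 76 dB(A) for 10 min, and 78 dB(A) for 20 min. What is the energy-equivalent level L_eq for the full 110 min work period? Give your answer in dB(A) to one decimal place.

81.1 dB(A)

Weight each interval's intensity by its duration and average over T = 110 min:
Σ tᵢ·10^(Lᵢ/10) = 60·10^(55/10) + 20·10^(88/10) + 10·10^(76/10) + 20·10^(78/10) = 1.430e+10.
L_eq = 10·log₁₀(1.430e+10/110) = 81.14 dB(A).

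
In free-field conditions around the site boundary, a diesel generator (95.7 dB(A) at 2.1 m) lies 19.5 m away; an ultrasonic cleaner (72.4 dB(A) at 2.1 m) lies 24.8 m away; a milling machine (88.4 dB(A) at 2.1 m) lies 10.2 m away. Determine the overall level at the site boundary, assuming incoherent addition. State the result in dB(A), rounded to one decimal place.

Apply inverse-square spreading to bring every level to the receiver, then sum 10^(L/10).
diesel generator: 95.7 − 20·log₁₀(19.5/2.1) = 95.7 − 19.36 = 76.34 dB(A).
ultrasonic cleaner: 72.4 − 20·log₁₀(24.8/2.1) = 72.4 − 21.44 = 50.96 dB(A).
milling machine: 88.4 − 20·log₁₀(10.2/2.1) = 88.4 − 13.73 = 74.67 dB(A).
Σ 10^(L/10) = 7.254e+07 → L_total = 10·log₁₀(7.254e+07) = 78.61 dB(A).

78.6 dB(A)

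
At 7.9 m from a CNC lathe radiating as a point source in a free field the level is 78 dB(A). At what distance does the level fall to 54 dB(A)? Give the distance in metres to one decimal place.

Point-source spreading drops the level by 20·log₁₀(r₂/r₁); inverting, r₂/r₁ = 10^(ΔL/20).
r₂ = 7.9·10^((78−54)/20) = 7.9·10^(24.0/20) = 125.21 m.

125.2 m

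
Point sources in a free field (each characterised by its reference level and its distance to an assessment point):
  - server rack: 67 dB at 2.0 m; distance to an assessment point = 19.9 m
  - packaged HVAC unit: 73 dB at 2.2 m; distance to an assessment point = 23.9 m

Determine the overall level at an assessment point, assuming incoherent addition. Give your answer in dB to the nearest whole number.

Propagate each source to the receiver with L = L_ref − 20·log₁₀(r/r_ref), then add intensities.
server rack: 67 − 20·log₁₀(19.9/2.0) = 67 − 19.96 = 47.04 dB.
packaged HVAC unit: 73 − 20·log₁₀(23.9/2.2) = 73 − 20.72 = 52.28 dB.
Σ 10^(L/10) = 2.197e+05 → L_total = 10·log₁₀(2.197e+05) = 53.42 dB.

53 dB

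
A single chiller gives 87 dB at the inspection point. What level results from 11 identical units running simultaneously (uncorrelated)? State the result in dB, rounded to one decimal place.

97.4 dB

N identical incoherent sources raise the level by 10·log₁₀ N.
L_total = 87 + 10·log₁₀(11) = 87 + 10.414 = 97.41 dB.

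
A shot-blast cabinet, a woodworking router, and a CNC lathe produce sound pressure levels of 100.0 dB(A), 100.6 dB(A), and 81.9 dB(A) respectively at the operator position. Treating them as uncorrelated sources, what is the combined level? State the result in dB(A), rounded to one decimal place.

103.4 dB(A)

Incoherent sources combine by intensity addition: L_total = 10·log₁₀(Σ 10^(L_i/10)).
Σ 10^(L/10) = 10^(100.0/10) + 10^(100.6/10) + 10^(81.9/10) = 2.164e+10.
L_total = 10·log₁₀(2.164e+10) = 103.35 dB(A).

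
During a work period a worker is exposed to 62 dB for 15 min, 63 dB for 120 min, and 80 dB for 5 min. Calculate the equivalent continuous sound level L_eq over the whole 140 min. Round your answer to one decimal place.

L_eq = 10·log₁₀[(1/T)·Σ tᵢ·10^(Lᵢ/10)] with T = 140 min.
Σ tᵢ·10^(Lᵢ/10) = 15·10^(62/10) + 120·10^(63/10) + 5·10^(80/10) = 7.632e+08.
L_eq = 10·log₁₀(7.632e+08/140) = 67.37 dB.

67.4 dB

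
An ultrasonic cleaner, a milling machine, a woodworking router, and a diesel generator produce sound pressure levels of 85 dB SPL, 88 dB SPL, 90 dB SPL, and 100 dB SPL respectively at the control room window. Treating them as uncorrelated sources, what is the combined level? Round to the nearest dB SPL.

Incoherent sources combine by intensity addition: L_total = 10·log₁₀(Σ 10^(L_i/10)).
Σ 10^(L/10) = 10^(85/10) + 10^(88/10) + 10^(90/10) + 10^(100/10) = 1.195e+10.
L_total = 10·log₁₀(1.195e+10) = 100.77 dB SPL.

101 dB SPL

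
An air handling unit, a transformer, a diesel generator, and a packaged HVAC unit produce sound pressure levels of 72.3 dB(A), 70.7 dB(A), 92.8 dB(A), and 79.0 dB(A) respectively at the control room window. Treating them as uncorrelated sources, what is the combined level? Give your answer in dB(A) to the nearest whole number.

For uncorrelated sources the intensities add, so convert each level to linear form, sum, and take 10·log₁₀ of the total.
Σ 10^(L/10) = 10^(72.3/10) + 10^(70.7/10) + 10^(92.8/10) + 10^(79.0/10) = 2.014e+09.
L_total = 10·log₁₀(2.014e+09) = 93.04 dB(A).

93 dB(A)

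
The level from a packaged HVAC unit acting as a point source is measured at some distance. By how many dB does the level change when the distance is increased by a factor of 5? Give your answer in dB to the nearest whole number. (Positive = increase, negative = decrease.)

-14 dB

Point-source spreading: ΔL = −20·log₁₀(r₂/r₁).
ΔL = −20·log₁₀(5) = -13.98 dB.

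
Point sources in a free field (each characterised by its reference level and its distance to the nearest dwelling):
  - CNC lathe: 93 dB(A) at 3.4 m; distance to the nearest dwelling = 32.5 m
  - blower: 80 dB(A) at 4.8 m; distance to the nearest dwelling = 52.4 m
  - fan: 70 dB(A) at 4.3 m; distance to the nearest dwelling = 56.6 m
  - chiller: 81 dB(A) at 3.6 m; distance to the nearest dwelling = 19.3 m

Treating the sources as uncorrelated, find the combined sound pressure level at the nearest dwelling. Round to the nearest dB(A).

Apply inverse-square spreading to bring every level to the receiver, then sum 10^(L/10).
CNC lathe: 93 − 20·log₁₀(32.5/3.4) = 93 − 19.61 = 73.39 dB(A).
blower: 80 − 20·log₁₀(52.4/4.8) = 80 − 20.76 = 59.24 dB(A).
fan: 70 − 20·log₁₀(56.6/4.3) = 70 − 22.39 = 47.61 dB(A).
chiller: 81 − 20·log₁₀(19.3/3.6) = 81 − 14.59 = 66.41 dB(A).
Σ 10^(L/10) = 2.711e+07 → L_total = 10·log₁₀(2.711e+07) = 74.33 dB(A).

74 dB(A)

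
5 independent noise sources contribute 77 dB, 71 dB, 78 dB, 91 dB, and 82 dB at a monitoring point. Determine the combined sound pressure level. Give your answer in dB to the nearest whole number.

92 dB

Incoherent sources combine by intensity addition: L_total = 10·log₁₀(Σ 10^(L_i/10)).
Σ 10^(L/10) = 10^(77/10) + 10^(71/10) + 10^(78/10) + 10^(91/10) + 10^(82/10) = 1.543e+09.
L_total = 10·log₁₀(1.543e+09) = 91.88 dB.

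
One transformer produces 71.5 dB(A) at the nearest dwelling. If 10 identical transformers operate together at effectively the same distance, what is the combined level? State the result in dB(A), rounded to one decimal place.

With 10 equal, uncorrelated contributions the intensity is 10× that of one unit, giving a rise of 10·log₁₀ 10.
L_total = 71.5 + 10·log₁₀(10) = 71.5 + 10.000 = 81.50 dB(A).

81.5 dB(A)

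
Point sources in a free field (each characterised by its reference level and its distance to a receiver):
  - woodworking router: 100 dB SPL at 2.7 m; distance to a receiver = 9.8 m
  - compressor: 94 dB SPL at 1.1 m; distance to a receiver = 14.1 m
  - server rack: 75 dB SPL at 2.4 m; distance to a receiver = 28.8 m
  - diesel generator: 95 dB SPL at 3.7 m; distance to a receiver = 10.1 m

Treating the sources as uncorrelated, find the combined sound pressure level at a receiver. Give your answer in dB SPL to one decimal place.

Propagate each source to the receiver with L = L_ref − 20·log₁₀(r/r_ref), then add intensities.
woodworking router: 100 − 20·log₁₀(9.8/2.7) = 100 − 11.20 = 88.80 dB SPL.
compressor: 94 − 20·log₁₀(14.1/1.1) = 94 − 22.16 = 71.84 dB SPL.
server rack: 75 − 20·log₁₀(28.8/2.4) = 75 − 21.58 = 53.42 dB SPL.
diesel generator: 95 − 20·log₁₀(10.1/3.7) = 95 − 8.72 = 86.28 dB SPL.
Σ 10^(L/10) = 1.199e+09 → L_total = 10·log₁₀(1.199e+09) = 90.79 dB SPL.

90.8 dB SPL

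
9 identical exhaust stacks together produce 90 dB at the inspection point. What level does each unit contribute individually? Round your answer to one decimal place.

80.5 dB

For N identical incoherent sources L_total = L₁ + 10·log₁₀ N, so L₁ = 90 − 10·log₁₀(9) = 90 − 9.542.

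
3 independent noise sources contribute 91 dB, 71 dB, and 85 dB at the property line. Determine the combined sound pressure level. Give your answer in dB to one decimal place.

Incoherent sources combine by intensity addition: L_total = 10·log₁₀(Σ 10^(L_i/10)).
Σ 10^(L/10) = 10^(91/10) + 10^(71/10) + 10^(85/10) = 1.588e+09.
L_total = 10·log₁₀(1.588e+09) = 92.01 dB.

92.0 dB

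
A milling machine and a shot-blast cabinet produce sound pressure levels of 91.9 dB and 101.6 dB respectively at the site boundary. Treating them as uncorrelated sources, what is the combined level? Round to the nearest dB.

For uncorrelated sources the intensities add, so convert each level to linear form, sum, and take 10·log₁₀ of the total.
Σ 10^(L/10) = 10^(91.9/10) + 10^(101.6/10) = 1.600e+10.
L_total = 10·log₁₀(1.600e+10) = 102.04 dB.

102 dB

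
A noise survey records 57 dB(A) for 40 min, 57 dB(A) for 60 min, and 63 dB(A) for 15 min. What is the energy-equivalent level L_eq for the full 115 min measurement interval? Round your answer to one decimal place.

58.4 dB(A)

The energy average is taken in the linear domain: L_eq = 10·log₁₀[(Σ tᵢ·10^(Lᵢ/10))/T], T = 115 min.
Σ tᵢ·10^(Lᵢ/10) = 40·10^(57/10) + 60·10^(57/10) + 15·10^(63/10) = 8.005e+07.
L_eq = 10·log₁₀(8.005e+07/115) = 58.43 dB(A).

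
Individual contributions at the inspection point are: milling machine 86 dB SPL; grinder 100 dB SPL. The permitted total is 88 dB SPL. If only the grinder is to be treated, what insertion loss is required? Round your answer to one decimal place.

The untreated sources together contribute 10^(86/10) = 3.981e+08, i.e. 86.00 dB SPL.
The limit corresponds to 10^(88/10) = 6.310e+08; subtracting the fixed part leaves 2.329e+08 for the grinder, i.e. 83.67 dB SPL.
So the grinder must be reduced from 100 to 83.67 dB SPL: IL = 16.33 dB.

16.3 dB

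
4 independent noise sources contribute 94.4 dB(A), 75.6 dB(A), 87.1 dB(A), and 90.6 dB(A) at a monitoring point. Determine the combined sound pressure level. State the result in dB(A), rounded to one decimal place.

96.5 dB(A)

For uncorrelated sources the intensities add, so convert each level to linear form, sum, and take 10·log₁₀ of the total.
Σ 10^(L/10) = 10^(94.4/10) + 10^(75.6/10) + 10^(87.1/10) + 10^(90.6/10) = 4.452e+09.
L_total = 10·log₁₀(4.452e+09) = 96.49 dB(A).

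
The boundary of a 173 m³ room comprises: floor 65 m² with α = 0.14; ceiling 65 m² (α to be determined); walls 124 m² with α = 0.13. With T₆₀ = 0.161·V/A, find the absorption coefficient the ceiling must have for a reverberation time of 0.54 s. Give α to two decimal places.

Required total absorption A = 0.161·173/0.54 = 51.58 m².
Absorption from the other surfaces = 65·0.14 + 124·0.13 = 25.22 m², so the ceiling must supply 26.36 m² over 65 m².
α = 26.36/65 = 0.406.

0.41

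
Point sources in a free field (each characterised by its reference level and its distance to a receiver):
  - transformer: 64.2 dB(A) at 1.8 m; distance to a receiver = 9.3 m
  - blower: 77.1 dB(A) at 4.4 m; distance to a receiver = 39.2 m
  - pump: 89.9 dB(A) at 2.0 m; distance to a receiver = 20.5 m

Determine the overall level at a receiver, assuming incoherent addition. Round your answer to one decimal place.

First find each source's level at the receiver (point-source: −20·log₁₀(r/r_ref)), then combine on an intensity basis.
transformer: 64.2 − 20·log₁₀(9.3/1.8) = 64.2 − 14.26 = 49.94 dB(A).
blower: 77.1 − 20·log₁₀(39.2/4.4) = 77.1 − 19.00 = 58.10 dB(A).
pump: 89.9 − 20·log₁₀(20.5/2.0) = 89.9 − 20.21 = 69.69 dB(A).
Σ 10^(L/10) = 1.005e+07 → L_total = 10·log₁₀(1.005e+07) = 70.02 dB(A).

70.0 dB(A)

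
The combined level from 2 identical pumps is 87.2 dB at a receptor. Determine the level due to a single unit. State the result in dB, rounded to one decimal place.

For N identical incoherent sources L_total = L₁ + 10·log₁₀ N, so L₁ = 87.2 − 10·log₁₀(2) = 87.2 − 3.010.

84.2 dB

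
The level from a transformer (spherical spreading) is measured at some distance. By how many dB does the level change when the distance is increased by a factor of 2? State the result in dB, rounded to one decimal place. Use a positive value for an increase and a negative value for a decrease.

-6.0 dB

A point source loses 6 dB per doubling of distance; generally ΔL = −20·log₁₀(r₂/r₁).
ΔL = −20·log₁₀(2) = -6.02 dB.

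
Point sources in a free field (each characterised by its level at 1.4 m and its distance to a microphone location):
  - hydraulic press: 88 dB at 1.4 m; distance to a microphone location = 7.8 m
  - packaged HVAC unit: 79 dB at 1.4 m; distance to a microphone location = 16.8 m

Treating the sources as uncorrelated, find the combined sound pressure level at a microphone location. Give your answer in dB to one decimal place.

Propagate each source to the receiver with L = L_ref − 20·log₁₀(r/r_ref), then add intensities.
hydraulic press: 88 − 20·log₁₀(7.8/1.4) = 88 − 14.92 = 73.08 dB.
packaged HVAC unit: 79 − 20·log₁₀(16.8/1.4) = 79 − 21.58 = 57.42 dB.
Σ 10^(L/10) = 2.088e+07 → L_total = 10·log₁₀(2.088e+07) = 73.20 dB.

73.2 dB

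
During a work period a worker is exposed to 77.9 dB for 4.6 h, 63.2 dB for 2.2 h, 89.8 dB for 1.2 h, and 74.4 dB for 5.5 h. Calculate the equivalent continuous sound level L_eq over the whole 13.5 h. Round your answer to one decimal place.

Weight each interval's intensity by its duration and average over T = 13.5 h:
Σ tᵢ·10^(Lᵢ/10) = 4.6·10^(77.9/10) + 2.2·10^(63.2/10) + 1.2·10^(89.8/10) + 5.5·10^(74.4/10) = 1.586e+09.
L_eq = 10·log₁₀(1.586e+09/13.5) = 80.70 dB.

80.7 dB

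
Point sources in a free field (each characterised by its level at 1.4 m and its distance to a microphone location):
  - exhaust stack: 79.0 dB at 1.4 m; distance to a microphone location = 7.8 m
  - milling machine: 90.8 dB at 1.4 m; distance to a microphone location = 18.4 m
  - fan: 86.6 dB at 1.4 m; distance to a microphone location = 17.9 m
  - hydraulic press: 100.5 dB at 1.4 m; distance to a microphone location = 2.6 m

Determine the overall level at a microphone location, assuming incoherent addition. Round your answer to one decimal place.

95.1 dB

Propagate each source to the receiver with L = L_ref − 20·log₁₀(r/r_ref), then add intensities.
exhaust stack: 79.0 − 20·log₁₀(7.8/1.4) = 79.0 − 14.92 = 64.08 dB.
milling machine: 90.8 − 20·log₁₀(18.4/1.4) = 90.8 − 22.37 = 68.43 dB.
fan: 86.6 − 20·log₁₀(17.9/1.4) = 86.6 − 22.13 = 64.47 dB.
hydraulic press: 100.5 − 20·log₁₀(2.6/1.4) = 100.5 − 5.38 = 95.12 dB.
Σ 10^(L/10) = 3.266e+09 → L_total = 10·log₁₀(3.266e+09) = 95.14 dB.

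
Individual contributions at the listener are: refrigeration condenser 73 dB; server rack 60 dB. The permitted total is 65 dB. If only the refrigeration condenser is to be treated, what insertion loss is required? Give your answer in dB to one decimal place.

Everything except the refrigeration condenser sums to 10^(60/10) = 1.000e+06 in linear terms, 60.00 dB.
The limit corresponds to 10^(65/10) = 3.162e+06; subtracting the fixed part leaves 2.162e+06 for the refrigeration condenser, i.e. 63.35 dB.
Required insertion loss = 73 − 63.35 = 9.65 dB.

9.7 dB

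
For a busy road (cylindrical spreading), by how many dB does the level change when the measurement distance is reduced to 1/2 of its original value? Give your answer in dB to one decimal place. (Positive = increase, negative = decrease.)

+3.0 dB

Line-source spreading: ΔL = −10·log₁₀(r₂/r₁).
ΔL = −10·log₁₀(0.5) = +3.01 dB.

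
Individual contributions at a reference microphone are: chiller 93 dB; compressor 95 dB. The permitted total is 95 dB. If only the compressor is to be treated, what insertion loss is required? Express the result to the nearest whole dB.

4 dB

Fixed contribution from the other source: Σ 10^(L/10) = 10^(93/10) = 1.995e+09 (93.00 dB).
To meet 95 dB overall, the treated compressor may contribute at most 10^(95/10) − 1.995e+09 = 1.167e+09, i.e. 90.67 dB.
Required insertion loss = 95 − 90.67 = 4.33 dB.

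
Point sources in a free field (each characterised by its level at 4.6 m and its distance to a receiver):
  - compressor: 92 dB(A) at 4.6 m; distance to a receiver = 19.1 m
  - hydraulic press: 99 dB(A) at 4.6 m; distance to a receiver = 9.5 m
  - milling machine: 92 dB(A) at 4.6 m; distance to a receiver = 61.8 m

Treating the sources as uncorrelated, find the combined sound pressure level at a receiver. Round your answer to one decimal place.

92.9 dB(A)

Propagate each source to the receiver with L = L_ref − 20·log₁₀(r/r_ref), then add intensities.
compressor: 92 − 20·log₁₀(19.1/4.6) = 92 − 12.37 = 79.63 dB(A).
hydraulic press: 99 − 20·log₁₀(9.5/4.6) = 99 − 6.30 = 92.70 dB(A).
milling machine: 92 − 20·log₁₀(61.8/4.6) = 92 − 22.56 = 69.44 dB(A).
Σ 10^(L/10) = 1.963e+09 → L_total = 10·log₁₀(1.963e+09) = 92.93 dB(A).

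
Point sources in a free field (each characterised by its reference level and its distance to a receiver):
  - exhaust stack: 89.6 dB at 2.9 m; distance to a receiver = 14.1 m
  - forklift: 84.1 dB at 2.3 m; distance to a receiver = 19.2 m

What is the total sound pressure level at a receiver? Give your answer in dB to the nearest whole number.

Apply inverse-square spreading to bring every level to the receiver, then sum 10^(L/10).
exhaust stack: 89.6 − 20·log₁₀(14.1/2.9) = 89.6 − 13.74 = 75.86 dB.
forklift: 84.1 − 20·log₁₀(19.2/2.3) = 84.1 − 18.43 = 65.67 dB.
Σ 10^(L/10) = 4.227e+07 → L_total = 10·log₁₀(4.227e+07) = 76.26 dB.

76 dB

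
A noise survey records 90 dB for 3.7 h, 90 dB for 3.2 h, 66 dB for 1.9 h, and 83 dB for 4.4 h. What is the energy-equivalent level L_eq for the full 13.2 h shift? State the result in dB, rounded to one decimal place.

87.7 dB

Weight each interval's intensity by its duration and average over T = 13.2 h:
Σ tᵢ·10^(Lᵢ/10) = 3.7·10^(90/10) + 3.2·10^(90/10) + 1.9·10^(66/10) + 4.4·10^(83/10) = 7.785e+09.
L_eq = 10·log₁₀(7.785e+09/13.2) = 87.71 dB.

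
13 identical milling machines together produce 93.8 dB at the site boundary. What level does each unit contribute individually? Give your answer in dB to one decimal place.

Dividing the total intensity by 13 lowers the level by 10·log₁₀ 13 = 11.139 dB: L₁ = 93.8 − 11.139.

82.7 dB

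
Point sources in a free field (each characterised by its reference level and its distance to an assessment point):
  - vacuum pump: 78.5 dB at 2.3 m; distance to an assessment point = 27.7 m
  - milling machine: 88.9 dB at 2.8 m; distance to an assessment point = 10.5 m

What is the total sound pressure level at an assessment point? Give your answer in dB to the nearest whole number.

Propagate each source to the receiver with L = L_ref − 20·log₁₀(r/r_ref), then add intensities.
vacuum pump: 78.5 − 20·log₁₀(27.7/2.3) = 78.5 − 21.62 = 56.88 dB.
milling machine: 88.9 − 20·log₁₀(10.5/2.8) = 88.9 − 11.48 = 77.42 dB.
Σ 10^(L/10) = 5.569e+07 → L_total = 10·log₁₀(5.569e+07) = 77.46 dB.

77 dB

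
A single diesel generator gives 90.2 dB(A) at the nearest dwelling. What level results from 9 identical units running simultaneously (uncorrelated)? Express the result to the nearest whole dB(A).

L_total = L₁ + 10·log₁₀ N for N identical incoherent sources.
L_total = 90.2 + 10·log₁₀(9) = 90.2 + 9.542 = 99.74 dB(A).

100 dB(A)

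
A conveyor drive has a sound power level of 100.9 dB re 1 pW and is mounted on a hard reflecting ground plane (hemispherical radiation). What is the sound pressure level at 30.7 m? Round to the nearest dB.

L_p = L_w − 10·log₁₀(2π·r²) with r = 30.7 m.
2π·r² = 5922 m², 10·log₁₀ of that is 37.725 dB.
L_p = 100.9 − 37.725 = 63.18 dB.

63 dB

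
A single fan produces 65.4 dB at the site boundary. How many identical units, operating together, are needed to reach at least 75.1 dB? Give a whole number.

Need L₁ + 10·log₁₀ N ≥ 75.1, i.e. log₁₀ N ≥ 0.97.
N ≥ 10^(9.7/10) = 9.333, so N = 10.

10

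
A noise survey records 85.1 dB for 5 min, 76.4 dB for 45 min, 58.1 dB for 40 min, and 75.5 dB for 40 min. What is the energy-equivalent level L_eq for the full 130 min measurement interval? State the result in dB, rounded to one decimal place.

The energy average is taken in the linear domain: L_eq = 10·log₁₀[(Σ tᵢ·10^(Lᵢ/10))/T], T = 130 min.
Σ tᵢ·10^(Lᵢ/10) = 5·10^(85.1/10) + 45·10^(76.4/10) + 40·10^(58.1/10) + 40·10^(75.5/10) = 5.027e+09.
L_eq = 10·log₁₀(5.027e+09/130) = 75.87 dB.

75.9 dB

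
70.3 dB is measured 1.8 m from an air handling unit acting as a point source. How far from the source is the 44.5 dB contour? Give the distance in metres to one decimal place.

35.1 m

For a point source L₁ − L₂ = 20·log₁₀(r₂/r₁), so r₂ = r₁·10^((L₁−L₂)/20).
r₂ = 1.8·10^((70.3−44.5)/20) = 1.8·10^(25.8/20) = 35.10 m.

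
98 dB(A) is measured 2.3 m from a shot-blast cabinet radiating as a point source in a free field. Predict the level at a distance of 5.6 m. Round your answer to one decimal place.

Spherical spreading from a point source gives a 20·log₁₀(r₂/r₁) drop.
L₂ = 98 − 20·log₁₀(5.6/2.3) = 98 − 7.729 = 90.27 dB(A).

90.3 dB(A)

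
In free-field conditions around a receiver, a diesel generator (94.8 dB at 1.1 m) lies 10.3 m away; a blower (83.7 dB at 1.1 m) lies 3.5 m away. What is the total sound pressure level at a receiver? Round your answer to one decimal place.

Propagate each source to the receiver with L = L_ref − 20·log₁₀(r/r_ref), then add intensities.
diesel generator: 94.8 − 20·log₁₀(10.3/1.1) = 94.8 − 19.43 = 75.37 dB.
blower: 83.7 − 20·log₁₀(3.5/1.1) = 83.7 − 10.05 = 73.65 dB.
Σ 10^(L/10) = 5.760e+07 → L_total = 10·log₁₀(5.760e+07) = 77.60 dB.

77.6 dB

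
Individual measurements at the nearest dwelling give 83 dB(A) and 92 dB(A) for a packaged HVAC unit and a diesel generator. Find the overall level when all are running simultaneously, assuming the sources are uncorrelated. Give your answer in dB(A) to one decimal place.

92.5 dB(A)

Incoherent sources combine by intensity addition: L_total = 10·log₁₀(Σ 10^(L_i/10)).
Σ 10^(L/10) = 10^(83/10) + 10^(92/10) = 1.784e+09.
L_total = 10·log₁₀(1.784e+09) = 92.51 dB(A).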